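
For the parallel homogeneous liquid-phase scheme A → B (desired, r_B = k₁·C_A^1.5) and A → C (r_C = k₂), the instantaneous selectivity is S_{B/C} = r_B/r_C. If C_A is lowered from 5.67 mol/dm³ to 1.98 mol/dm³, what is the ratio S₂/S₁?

S_{B/C} = (k₁/k₂)·C_A^1.5, so S₂/S₁ = (C_{A,2}/C_{A,1})^1.5.
= (1.98/5.67)^1.5 = (0.3492)^1.5 = 0.206.
Selectivity toward B falls as C_A falls — high-concentration operation is favoured.

0.206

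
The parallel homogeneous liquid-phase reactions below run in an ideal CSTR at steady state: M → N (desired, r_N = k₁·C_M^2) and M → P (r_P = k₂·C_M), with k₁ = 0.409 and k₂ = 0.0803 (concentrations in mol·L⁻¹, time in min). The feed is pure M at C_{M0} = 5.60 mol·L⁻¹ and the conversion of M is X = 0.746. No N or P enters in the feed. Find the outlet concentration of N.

3.67 mol·L⁻¹

Exit C_M = C_{M0}(1−X) = 5.60×0.254 = 1.422 mol·L⁻¹.
A CSTR operates uniformly at the exit composition, giving r_N = 0.8275 and r_P = 0.1142 (each k·C_M^n at C_M = 1.422).
Fraction of consumed M going to N: r_N/(r_N+r_P) = 0.8787.
C_N = 0.8787·C_{M0}·X = 0.8787×5.60×0.746 = 3.67 mol·L⁻¹.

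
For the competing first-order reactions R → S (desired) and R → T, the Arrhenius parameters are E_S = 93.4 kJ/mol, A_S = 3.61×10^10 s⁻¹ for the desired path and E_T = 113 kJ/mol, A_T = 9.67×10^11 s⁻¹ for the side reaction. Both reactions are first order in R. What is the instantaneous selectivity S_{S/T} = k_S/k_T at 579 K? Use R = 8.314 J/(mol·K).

Since both paths have the same order in R, the concentration cancels and S_{S/T} = k_S/k_T = (A_S/A_T)·exp[(E_T−E_S)/(RT)].
(E_T−E_S)/(RT) = (113−93.4)×10³/(8.314×579) = 19600/4814 = 4.072.
k_S/k_T = (3.61×10^10/9.67×10^11)·exp(4.072) = 0.03733 × 58.65 = 2.19.
Since E_S < E_T, lowering the temperature improves selectivity toward S.

2.19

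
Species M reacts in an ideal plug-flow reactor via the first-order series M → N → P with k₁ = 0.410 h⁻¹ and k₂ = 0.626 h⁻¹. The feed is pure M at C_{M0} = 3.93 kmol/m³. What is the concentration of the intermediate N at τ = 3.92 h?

Solving the coupled first-order balances gives C_N(τ) = [k₁/(k₂−k₁)]·C_{M0}·(e^(−k₁τ) − e^(−k₂τ)).
e^(−k₁τ) = e^(−0.410×3.92) = e^(−1.607) = 0.2004; e^(−k₂τ) = e^(−2.454) = 0.08596.
C_N = 0.410×3.93/(0.626−0.410) × (0.2004−0.08596) = 7.460×0.1145 = 0.8541 kmol/m³.

0.854 kmol/m³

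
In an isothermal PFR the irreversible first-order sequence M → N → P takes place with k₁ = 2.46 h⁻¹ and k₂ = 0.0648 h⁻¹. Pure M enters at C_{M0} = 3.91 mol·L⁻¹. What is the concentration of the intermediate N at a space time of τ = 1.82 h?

Solving the coupled first-order balances gives C_N(τ) = [k₁/(k₂−k₁)]·C_{M0}·(e^(−k₁τ) − e^(−k₂τ)).
e^(−k₁τ) = e^(−2.46×1.82) = e^(−4.477) = 0.01137; e^(−k₂τ) = e^(−0.1179) = 0.8888.
C_N = 2.46×3.91/(0.0648−2.46) × (0.01137−0.8888) = (-4.016)×(-0.8774) = 3.523 mol·L⁻¹.

3.52 mol·L⁻¹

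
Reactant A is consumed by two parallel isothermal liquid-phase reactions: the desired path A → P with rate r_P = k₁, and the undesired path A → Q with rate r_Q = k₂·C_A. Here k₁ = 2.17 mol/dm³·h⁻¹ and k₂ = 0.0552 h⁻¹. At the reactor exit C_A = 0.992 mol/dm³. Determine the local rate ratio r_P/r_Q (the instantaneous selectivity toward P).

39.6

S_{P/Q} = r_P/r_Q = (k₁)/(k₂·C_A) = (k₁/k₂)·C_A⁻¹.
= (2.17) / (0.0552×0.9920) = 2.170/0.05476 = 39.6.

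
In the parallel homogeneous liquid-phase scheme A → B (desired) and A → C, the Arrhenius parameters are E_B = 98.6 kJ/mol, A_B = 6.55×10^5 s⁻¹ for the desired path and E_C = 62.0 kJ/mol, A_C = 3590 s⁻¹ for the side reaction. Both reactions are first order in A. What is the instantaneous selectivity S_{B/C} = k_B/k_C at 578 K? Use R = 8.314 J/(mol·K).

0.0898

Since both paths have the same order in A, the concentration cancels and S_{B/C} = k_B/k_C = (A_B/A_C)·exp[(E_C−E_B)/(RT)].
(E_C−E_B)/(RT) = (62.0−98.6)×10³/(8.314×578) = -36600/4805 = -7.616.
k_B/k_C = (6.55×10^5/3590)·exp(-7.616) = 182.5 × 4.924×10^-4 = 0.0898.
Since E_B > E_C, raising the temperature improves selectivity toward B.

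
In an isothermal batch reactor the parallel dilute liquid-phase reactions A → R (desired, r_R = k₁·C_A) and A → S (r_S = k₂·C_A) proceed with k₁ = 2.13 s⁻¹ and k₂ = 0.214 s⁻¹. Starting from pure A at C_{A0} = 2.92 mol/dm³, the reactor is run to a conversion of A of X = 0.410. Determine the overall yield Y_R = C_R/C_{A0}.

C_A = C_{A0}(1−X) = 1.723 mol/dm³.
Both paths are first order in A, so the instantaneous fraction to R is constant: dC_R/d(−C_A) = k₁/(k₁+k₂) = 0.9087.
C_R = 0.9087·(C_{A0}−C_A) = 0.9087×1.197 = 1.09 mol/dm³.
Y_R = C_R/C_{A0} = 1.088/2.92 = 0.373.

0.373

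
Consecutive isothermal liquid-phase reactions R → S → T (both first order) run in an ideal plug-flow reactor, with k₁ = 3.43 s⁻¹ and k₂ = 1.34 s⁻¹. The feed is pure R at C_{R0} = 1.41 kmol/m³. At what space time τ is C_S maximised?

0.450 s

For first-order series the maximum of C_S occurs at τ_opt = ln(k₂/k₁)/(k₂−k₁).
= ln(1.34/3.43)/(1.34−3.43) = ln(0.3907)/-2.090 = -0.9399/-2.090 = 0.450 s.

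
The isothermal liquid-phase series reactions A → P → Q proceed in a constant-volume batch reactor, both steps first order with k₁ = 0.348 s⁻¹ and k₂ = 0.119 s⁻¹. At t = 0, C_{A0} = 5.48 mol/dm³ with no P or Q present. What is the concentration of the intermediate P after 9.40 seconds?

2.40 mol/dm³

Solving the coupled first-order balances gives C_P(t) = [k₁/(k₂−k₁)]·C_{A0}·(e^(−k₁t) − e^(−k₂t)).
e^(−k₁t) = e^(−0.348×9.40) = e^(−3.271) = 0.03796; e^(−k₂t) = e^(−1.119) = 0.3267.
C_P = 0.348×5.48/(0.119−0.348) × (0.03796−0.3267) = (-8.328)×(-0.2888) = 2.405 mol/dm³.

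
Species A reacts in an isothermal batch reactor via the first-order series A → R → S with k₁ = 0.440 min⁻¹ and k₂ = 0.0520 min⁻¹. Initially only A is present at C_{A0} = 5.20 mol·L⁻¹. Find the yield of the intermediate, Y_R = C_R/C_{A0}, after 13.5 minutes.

0.559

For first-order series with pure A initially, C_R(t) = k₁C_{A0}/(k₂−k₁)·(e^(−k₁t) − e^(−k₂t)).
e^(−k₁t) = e^(−0.440×13.5) = e^(−5.940) = 0.002632; e^(−k₂t) = e^(−0.7020) = 0.4956.
C_R = 0.440×5.20/(0.0520−0.440) × (0.002632−0.4956) = (-5.897)×(-0.4930) = 2.907 mol·L⁻¹.
Y_R = C_R/C_{A0} = 2.907/5.20 = 0.559.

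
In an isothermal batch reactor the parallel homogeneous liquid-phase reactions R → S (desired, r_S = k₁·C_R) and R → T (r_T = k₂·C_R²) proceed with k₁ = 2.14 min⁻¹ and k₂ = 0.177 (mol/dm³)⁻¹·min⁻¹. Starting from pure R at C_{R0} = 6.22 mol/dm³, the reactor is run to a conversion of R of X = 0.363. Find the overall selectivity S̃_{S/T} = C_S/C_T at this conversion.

C_R = C_{R0}(1−X) = 3.962 mol/dm³.
Along a PFR/batch, dC_S/dC_R = −r_S/(r_S+r_T) = −k₁/(k₁+k₂·C_R).
Integrating from C_{R0} to C_R: C_S = (2.14/0.177)·ln[(2.14+0.177·6.22)/(2.14+0.177·3.96)] = 12.09·ln(3.241/2.841) = 1.591 mol/dm³.
C_T = (C_{R0}−C_R)−C_S = 0.6667 mol/dm³; S̃_{S/T} = 1.591/0.6667 = 2.39.

2.39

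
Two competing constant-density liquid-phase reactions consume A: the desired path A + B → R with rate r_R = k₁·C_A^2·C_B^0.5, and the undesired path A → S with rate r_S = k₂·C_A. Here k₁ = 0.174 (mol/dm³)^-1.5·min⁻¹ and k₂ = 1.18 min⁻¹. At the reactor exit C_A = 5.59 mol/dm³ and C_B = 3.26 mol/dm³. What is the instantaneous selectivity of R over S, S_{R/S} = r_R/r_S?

S_{R/S} = r_R/r_S = (k₁·C_A^2·C_B^0.5)/(k₂·C_A) = (k₁/k₂)·C_A·C_B^0.5.
= (0.174×5.590^2×3.260^0.5) / (1.18×5.590) = 9.817/6.596 = 1.49.
Since the desired path is higher order in A, keeping C_A high (PFR or concentrated feed) favours R.

1.49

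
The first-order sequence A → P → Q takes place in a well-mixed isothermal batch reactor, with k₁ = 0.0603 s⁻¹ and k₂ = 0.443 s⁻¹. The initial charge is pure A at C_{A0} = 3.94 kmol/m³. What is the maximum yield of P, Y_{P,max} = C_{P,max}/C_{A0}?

0.0994

At the optimum, C_{P,max}/C_{A0} = (k₁/k₂)^[k₂/(k₂−k₁)].
= (0.0603/0.443)^(0.443/(0.443−0.0603)) = (0.1361)^(1.158) = 0.09941.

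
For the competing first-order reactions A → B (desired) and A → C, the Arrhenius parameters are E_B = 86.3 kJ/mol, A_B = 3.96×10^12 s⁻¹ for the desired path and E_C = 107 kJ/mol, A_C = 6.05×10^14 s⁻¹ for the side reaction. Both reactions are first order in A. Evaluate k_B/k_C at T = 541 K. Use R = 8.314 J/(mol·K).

k_B/k_C = (A_B/A_C)·exp[−(E_B−E_C)/(RT)] = (A_B/A_C)·exp[(E_C−E_B)/(RT)].
(E_C−E_B)/(RT) = (107−86.3)×10³/(8.314×541) = 20700/4498 = 4.602.
k_B/k_C = (3.96×10^12/6.05×10^14)·exp(4.602) = 0.006545 × 99.70 = 0.653.
Since E_B < E_C, lowering the temperature improves selectivity toward B.

0.653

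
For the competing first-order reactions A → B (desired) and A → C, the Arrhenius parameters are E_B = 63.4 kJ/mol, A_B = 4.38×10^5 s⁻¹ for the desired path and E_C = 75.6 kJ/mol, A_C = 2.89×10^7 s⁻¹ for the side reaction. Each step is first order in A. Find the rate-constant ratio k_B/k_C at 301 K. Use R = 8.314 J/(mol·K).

1.99

Since both paths have the same order in A, the concentration cancels and S_{B/C} = k_B/k_C = (A_B/A_C)·exp[(E_C−E_B)/(RT)].
(E_C−E_B)/(RT) = (75.6−63.4)×10³/(8.314×301) = 12200/2503 = 4.875.
k_B/k_C = (4.38×10^5/2.89×10^7)·exp(4.875) = 0.01516 × 131.0 = 1.99.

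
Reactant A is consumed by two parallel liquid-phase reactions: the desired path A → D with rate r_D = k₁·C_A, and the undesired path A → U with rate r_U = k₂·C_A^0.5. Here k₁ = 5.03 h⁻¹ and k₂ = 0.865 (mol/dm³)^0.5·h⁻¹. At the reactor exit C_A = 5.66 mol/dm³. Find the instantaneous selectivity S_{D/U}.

S_{D/U} = r_D/r_U = (k₁·C_A)/(k₂·C_A^0.5) = (k₁/k₂)·C_A^0.5.
= (5.03×5.660) / (0.865×5.660^0.5) = 28.47/2.058 = 13.8.
Since the desired path is higher order in A, keeping C_A high (PFR or concentrated feed) favours D.

13.8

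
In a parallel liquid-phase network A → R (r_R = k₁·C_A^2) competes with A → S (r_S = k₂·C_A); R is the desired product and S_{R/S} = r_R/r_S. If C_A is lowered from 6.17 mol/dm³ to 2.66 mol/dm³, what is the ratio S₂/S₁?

S_{R/S} = (k₁/k₂)·C_A, so S₂/S₁ = (C_{A,2}/C_{A,1}).
= 2.66/6.17 = 0.431.
Selectivity toward R falls as C_A falls — high-concentration operation is favoured.

0.431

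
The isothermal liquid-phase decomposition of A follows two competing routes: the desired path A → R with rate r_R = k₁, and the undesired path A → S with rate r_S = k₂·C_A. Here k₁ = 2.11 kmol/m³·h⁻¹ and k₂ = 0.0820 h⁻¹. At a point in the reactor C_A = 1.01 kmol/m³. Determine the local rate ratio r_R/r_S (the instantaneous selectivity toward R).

25.5

S_{R/S} = r_R/r_S = (k₁)/(k₂·C_A) = (k₁/k₂)·C_A⁻¹.
= (2.11) / (0.0820×1.010) = 2.110/0.08282 = 25.5.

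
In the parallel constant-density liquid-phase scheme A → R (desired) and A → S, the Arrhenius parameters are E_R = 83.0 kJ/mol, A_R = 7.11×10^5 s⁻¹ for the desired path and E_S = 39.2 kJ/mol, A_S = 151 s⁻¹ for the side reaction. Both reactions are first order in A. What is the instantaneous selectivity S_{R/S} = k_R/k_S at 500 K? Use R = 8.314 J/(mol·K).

k_R/k_S = (A_R/A_S)·exp[−(E_R−E_S)/(RT)] = (A_R/A_S)·exp[(E_S−E_R)/(RT)].
(E_S−E_R)/(RT) = (39.2−83.0)×10³/(8.314×500) = -43800/4157 = -10.54.
k_R/k_S = (7.11×10^5/151)·exp(-10.54) = 4709 × 2.655×10^-5 = 0.125.

0.125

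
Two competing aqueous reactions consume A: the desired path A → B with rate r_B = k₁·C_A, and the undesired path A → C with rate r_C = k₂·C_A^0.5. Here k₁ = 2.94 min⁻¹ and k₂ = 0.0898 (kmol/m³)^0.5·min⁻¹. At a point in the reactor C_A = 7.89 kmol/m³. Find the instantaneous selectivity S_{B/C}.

92.0

S_{B/C} = r_B/r_C = (k₁·C_A)/(k₂·C_A^0.5) = (k₁/k₂)·C_A^0.5.
= (2.94×7.890) / (0.0898×7.890^0.5) = 23.20/0.2522 = 92.0.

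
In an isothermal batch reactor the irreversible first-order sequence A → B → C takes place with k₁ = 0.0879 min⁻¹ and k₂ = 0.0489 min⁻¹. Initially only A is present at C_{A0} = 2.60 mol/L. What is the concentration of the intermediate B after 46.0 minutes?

0.515 mol/L

For first-order series with pure A initially, C_B(t) = k₁C_{A0}/(k₂−k₁)·(e^(−k₁t) − e^(−k₂t)).
e^(−k₁t) = e^(−0.0879×46.0) = e^(−4.043) = 0.01754; e^(−k₂t) = e^(−2.249) = 0.1055.
C_B = 0.0879×2.60/(0.0489−0.0879) × (0.01754−0.1055) = (-5.860)×(-0.08792) = 0.5152 mol/L.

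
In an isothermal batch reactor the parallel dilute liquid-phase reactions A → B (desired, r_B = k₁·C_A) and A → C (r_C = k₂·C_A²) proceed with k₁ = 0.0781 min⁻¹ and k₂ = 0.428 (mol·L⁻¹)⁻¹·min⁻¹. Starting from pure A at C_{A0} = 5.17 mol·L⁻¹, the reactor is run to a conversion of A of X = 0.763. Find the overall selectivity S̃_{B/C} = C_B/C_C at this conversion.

C_A = C_{A0}(1−X) = 1.225 mol·L⁻¹.
Along a PFR/batch, dC_B/dC_A = −r_B/(r_B+r_C) = −k₁/(k₁+k₂·C_A).
Integrating from C_{A0} to C_A: C_B = (0.0781/0.428)·ln[(0.0781+0.428·5.17)/(0.0781+0.428·1.23)] = 0.1825·ln(2.291/0.6025) = 0.2437 mol·L⁻¹.
C_C = (C_{A0}−C_A)−C_B = 3.701 mol·L⁻¹; S̃_{B/C} = 0.2437/3.701 = 0.0658.

0.0658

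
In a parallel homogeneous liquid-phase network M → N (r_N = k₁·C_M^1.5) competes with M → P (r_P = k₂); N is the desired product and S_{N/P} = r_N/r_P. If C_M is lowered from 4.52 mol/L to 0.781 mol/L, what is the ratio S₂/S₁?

0.0718

S_{N/P} = (k₁/k₂)·C_M^1.5, so S₂/S₁ = (C_{M,2}/C_{M,1})^1.5.
= (0.781/4.52)^1.5 = (0.1728)^1.5 = 0.0718.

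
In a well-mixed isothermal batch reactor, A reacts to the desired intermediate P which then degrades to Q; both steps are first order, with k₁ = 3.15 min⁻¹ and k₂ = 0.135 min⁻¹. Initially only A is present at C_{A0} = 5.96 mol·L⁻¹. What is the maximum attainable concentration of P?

Evaluating C_P at t_opt = ln(k₂/k₁)/(k₂−k₁) gives C_{P,max}/C_{A0} = (k₁/k₂)^[k₂/(k₂−k₁)].
= (3.15/0.135)^(0.135/(0.135−3.15)) = (23.33)^(-0.04478) = 0.8685.
C_{P,max} = 0.8685×5.96 = 5.18 mol·L⁻¹.

5.18 mol·L⁻¹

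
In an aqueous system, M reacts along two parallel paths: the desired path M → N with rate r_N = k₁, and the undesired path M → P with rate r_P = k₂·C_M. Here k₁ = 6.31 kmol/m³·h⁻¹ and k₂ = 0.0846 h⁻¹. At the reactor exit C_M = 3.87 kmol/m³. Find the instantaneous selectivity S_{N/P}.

19.3

S_{N/P} = r_N/r_P = (k₁)/(k₂·C_M) = (k₁/k₂)·C_M⁻¹.
= (6.31) / (0.0846×3.870) = 6.310/0.3274 = 19.3.
The undesired path is higher order in M, so low C_M (CSTR or dilute feed) favours N.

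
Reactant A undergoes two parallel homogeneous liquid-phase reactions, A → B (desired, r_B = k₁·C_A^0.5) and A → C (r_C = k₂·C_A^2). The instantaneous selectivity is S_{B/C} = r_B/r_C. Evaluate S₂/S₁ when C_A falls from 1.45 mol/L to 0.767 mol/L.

2.60

S_{B/C} = (k₁/k₂)·C_A^-1.5, so S₂/S₁ = (C_{A,2}/C_{A,1})^-1.5.
= (0.767/1.45)^(-1.5) = (0.5290)^(-1.5) = 2.60.
Selectivity toward B rises as C_A falls — low-concentration operation is favoured.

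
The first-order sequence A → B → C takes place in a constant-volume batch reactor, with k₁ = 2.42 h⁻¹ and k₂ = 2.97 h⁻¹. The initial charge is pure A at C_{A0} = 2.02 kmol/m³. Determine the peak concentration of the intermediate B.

At the optimum, C_{B,max}/C_{A0} = (k₁/k₂)^[k₂/(k₂−k₁)].
= (2.42/2.97)^(2.97/(2.97−2.42)) = (0.8148)^(5.400) = 0.3309.
C_{B,max} = 0.3309×2.02 = 0.668 kmol/m³.

0.668 kmol/m³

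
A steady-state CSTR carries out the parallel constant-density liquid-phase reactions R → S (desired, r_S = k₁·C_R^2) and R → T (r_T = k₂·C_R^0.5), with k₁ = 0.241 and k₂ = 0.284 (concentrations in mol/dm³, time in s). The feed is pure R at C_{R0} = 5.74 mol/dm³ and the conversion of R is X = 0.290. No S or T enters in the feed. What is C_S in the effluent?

Exit C_R = C_{R0}(1−X) = 5.74×0.710 = 4.075 mol/dm³.
A CSTR operates uniformly at the exit composition, giving r_S = 4.003 and r_T = 0.5733 (each k·C_R^n at C_R = 4.075).
Fraction of consumed R going to S: r_S/(r_S+r_T) = 0.8747.
C_S = 0.8747·C_{R0}·X = 0.8747×5.74×0.290 = 1.46 mol/dm³.

1.46 mol/dm³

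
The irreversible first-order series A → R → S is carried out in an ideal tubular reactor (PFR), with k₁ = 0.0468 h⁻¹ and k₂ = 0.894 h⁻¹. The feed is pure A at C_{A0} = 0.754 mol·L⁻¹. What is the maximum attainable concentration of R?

For a first-order series the maximum intermediate yield is C_{R,max}/C_{A0} = (k₁/k₂)^[k₂/(k₂−k₁)].
= (0.0468/0.894)^(0.894/(0.894−0.0468)) = (0.05235)^(1.055) = 0.04448.
C_{R,max} = 0.04448×0.754 = 0.0335 mol·L⁻¹.

0.0335 mol·L⁻¹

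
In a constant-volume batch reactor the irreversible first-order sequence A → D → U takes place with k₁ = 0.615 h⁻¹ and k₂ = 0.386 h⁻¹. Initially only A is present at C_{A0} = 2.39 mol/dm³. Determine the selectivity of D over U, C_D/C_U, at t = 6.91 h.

The intermediate concentration in a first-order A→B→C sequence is C_D = k₁C_{A0}(e^(−k₁t) − e^(−k₂t))/(k₂−k₁).
e^(−k₁t) = e^(−0.615×6.91) = e^(−4.250) = 0.01427; e^(−k₂t) = e^(−2.667) = 0.06944.
C_D = 0.615×2.39/(0.386−0.615) × (0.01427−0.06944) = (-6.419)×(-0.05517) = 0.3541 mol/dm³.
C_A = C_{A0}e^(−k₁t) = 0.03410 mol/dm³, so C_U = C_{A0}−C_A−C_D = 2.002 mol/dm³; C_D/C_U = 0.177.

0.177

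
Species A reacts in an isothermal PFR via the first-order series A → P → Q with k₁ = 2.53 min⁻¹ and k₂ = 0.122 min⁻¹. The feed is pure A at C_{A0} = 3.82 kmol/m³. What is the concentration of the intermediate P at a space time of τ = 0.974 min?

3.22 kmol/m³

Solving the coupled first-order balances gives C_P(τ) = [k₁/(k₂−k₁)]·C_{A0}·(e^(−k₁τ) − e^(−k₂τ)).
e^(−k₁τ) = e^(−2.53×0.974) = e^(−2.464) = 0.08508; e^(−k₂τ) = e^(−0.1188) = 0.8880.
C_P = 2.53×3.82/(0.122−2.53) × (0.08508−0.8880) = (-4.014)×(-0.8029) = 3.222 kmol/m³.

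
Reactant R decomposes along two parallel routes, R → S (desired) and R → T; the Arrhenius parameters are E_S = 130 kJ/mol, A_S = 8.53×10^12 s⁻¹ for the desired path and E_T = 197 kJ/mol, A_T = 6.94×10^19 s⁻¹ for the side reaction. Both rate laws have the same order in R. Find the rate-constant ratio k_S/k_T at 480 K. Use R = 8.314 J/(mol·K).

2.40

Since both paths have the same order in R, the concentration cancels and S_{S/T} = k_S/k_T = (A_S/A_T)·exp[(E_T−E_S)/(RT)].
(E_T−E_S)/(RT) = (197−130)×10³/(8.314×480) = 67000/3991 = 16.79.
k_S/k_T = (8.53×10^12/6.94×10^19)·exp(16.79) = 1.229×10^-7 × 1.956×10^7 = 2.40.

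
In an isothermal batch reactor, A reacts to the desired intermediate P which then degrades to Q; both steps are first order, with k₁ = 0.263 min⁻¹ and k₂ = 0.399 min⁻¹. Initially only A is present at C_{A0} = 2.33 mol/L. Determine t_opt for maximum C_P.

3.06 min

Setting dC_P/dt = 0 gives t_opt = ln(k₂/k₁)/(k₂−k₁).
= ln(0.399/0.263)/(0.399−0.263) = ln(1.517)/0.1360 = 0.4168/0.1360 = 3.06 min.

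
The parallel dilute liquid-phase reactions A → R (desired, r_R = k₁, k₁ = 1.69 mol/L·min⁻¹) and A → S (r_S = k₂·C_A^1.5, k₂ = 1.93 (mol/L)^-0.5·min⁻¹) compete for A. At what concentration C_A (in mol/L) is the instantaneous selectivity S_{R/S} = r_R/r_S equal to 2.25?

S_{R/S} = (k₁/k₂)·C_A^-1.5 ⇒ C_A = (S·k₂/k₁)^(1/(-1.5)).
= (2.25×1.93/1.69)^(-0.6667) = (2.570)^(-0.6667) = 0.533 mol/L.

0.533 mol/L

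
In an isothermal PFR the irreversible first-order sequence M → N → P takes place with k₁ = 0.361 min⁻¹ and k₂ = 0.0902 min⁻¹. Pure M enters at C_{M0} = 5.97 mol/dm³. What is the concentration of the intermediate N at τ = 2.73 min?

3.25 mol/dm³

The intermediate concentration in a first-order A→B→C sequence is C_N = k₁C_{M0}(e^(−k₁τ) − e^(−k₂τ))/(k₂−k₁).
e^(−k₁τ) = e^(−0.361×2.73) = e^(−0.9855) = 0.3732; e^(−k₂τ) = e^(−0.2462) = 0.7817.
C_N = 0.361×5.97/(0.0902−0.361) × (0.3732−0.7817) = (-7.959)×(-0.4085) = 3.251 mol/dm³.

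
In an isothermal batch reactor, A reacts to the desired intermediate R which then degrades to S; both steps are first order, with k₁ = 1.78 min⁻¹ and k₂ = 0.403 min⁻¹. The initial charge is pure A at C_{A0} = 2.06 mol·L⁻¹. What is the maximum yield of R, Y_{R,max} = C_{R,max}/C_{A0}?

Evaluating C_R at t_opt = ln(k₂/k₁)/(k₂−k₁) gives C_{R,max}/C_{A0} = (k₁/k₂)^[k₂/(k₂−k₁)].
= (1.78/0.403)^(0.403/(0.403−1.78)) = (4.417)^(-0.2927) = 0.6474.

0.647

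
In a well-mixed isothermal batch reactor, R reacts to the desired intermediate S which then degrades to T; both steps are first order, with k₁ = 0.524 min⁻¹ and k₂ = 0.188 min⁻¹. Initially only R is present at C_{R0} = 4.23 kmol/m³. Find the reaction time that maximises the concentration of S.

Setting dC_S/dt = 0 gives t_opt = ln(k₂/k₁)/(k₂−k₁).
= ln(0.188/0.524)/(0.188−0.524) = ln(0.3588)/-0.3360 = -1.025/-0.3360 = 3.05 min.

3.05 min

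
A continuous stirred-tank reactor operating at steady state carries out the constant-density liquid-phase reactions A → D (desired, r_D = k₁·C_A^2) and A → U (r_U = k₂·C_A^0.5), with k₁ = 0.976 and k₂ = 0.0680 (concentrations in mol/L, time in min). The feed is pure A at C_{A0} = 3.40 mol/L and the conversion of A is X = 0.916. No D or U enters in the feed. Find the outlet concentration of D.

2.14 mol/L

Exit C_A = C_{A0}(1−X) = 3.40×0.0840 = 0.2856 mol/L.
Rates in a CSTR are evaluated at the outlet concentration: r_D = 0.976×0.2856^2 = 0.07961, r_U = 0.0680×0.2856^0.5 = 0.03634.
Fraction of consumed A going to D: r_D/(r_D+r_U) = 0.6866.
C_D = 0.6866·C_{A0}·X = 0.6866×3.40×0.916 = 2.14 mol/L.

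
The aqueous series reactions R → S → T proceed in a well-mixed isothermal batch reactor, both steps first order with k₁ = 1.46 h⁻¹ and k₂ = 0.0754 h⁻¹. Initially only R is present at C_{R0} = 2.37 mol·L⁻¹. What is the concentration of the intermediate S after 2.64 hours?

The intermediate concentration in a first-order A→B→C sequence is C_S = k₁C_{R0}(e^(−k₁t) − e^(−k₂t))/(k₂−k₁).
e^(−k₁t) = e^(−1.46×2.64) = e^(−3.854) = 0.02119; e^(−k₂t) = e^(−0.1991) = 0.8195.
C_S = 1.46×2.37/(0.0754−1.46) × (0.02119−0.8195) = (-2.499)×(-0.7983) = 1.995 mol·L⁻¹.

2.00 mol·L⁻¹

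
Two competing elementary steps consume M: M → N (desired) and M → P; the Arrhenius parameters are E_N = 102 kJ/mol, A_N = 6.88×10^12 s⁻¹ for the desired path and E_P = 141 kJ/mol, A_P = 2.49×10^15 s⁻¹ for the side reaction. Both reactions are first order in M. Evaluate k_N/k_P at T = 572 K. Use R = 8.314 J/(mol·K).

With equal orders, S_{N/P} = k_N/k_P = (A_N/A_P)·exp[(E_P−E_N)/(RT)].
(E_P−E_N)/(RT) = (141−102)×10³/(8.314×572) = 39000/4756 = 8.201.
k_N/k_P = (6.88×10^12/2.49×10^15)·exp(8.201) = 0.002763 × 3644 = 10.1.
Since E_N < E_P, lowering the temperature improves selectivity toward N.

10.1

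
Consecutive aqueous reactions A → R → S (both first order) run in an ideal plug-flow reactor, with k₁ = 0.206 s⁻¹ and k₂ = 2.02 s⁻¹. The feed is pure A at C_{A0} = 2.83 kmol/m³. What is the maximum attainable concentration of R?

0.223 kmol/m³

At the optimum, C_{R,max}/C_{A0} = (k₁/k₂)^[k₂/(k₂−k₁)].
= (0.206/2.02)^(2.02/(2.02−0.206)) = (0.1020)^(1.114) = 0.07869.
C_{R,max} = 0.07869×2.83 = 0.223 kmol/m³.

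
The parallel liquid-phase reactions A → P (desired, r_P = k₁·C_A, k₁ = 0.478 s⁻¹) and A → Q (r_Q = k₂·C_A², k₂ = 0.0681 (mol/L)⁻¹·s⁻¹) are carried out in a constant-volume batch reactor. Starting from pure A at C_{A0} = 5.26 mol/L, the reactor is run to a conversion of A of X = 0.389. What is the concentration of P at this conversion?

1.28 mol/L

C_A = C_{A0}(1−X) = 3.214 mol/L.
Along a PFR/batch, dC_P/dC_A = −r_P/(r_P+r_Q) = −k₁/(k₁+k₂·C_A).
Integrating from C_{A0} to C_A: C_P = (0.478/0.0681)·ln[(0.478+0.0681·5.26)/(0.478+0.0681·3.21)] = 7.019·ln(0.8362/0.6969) = 1.279 mol/L.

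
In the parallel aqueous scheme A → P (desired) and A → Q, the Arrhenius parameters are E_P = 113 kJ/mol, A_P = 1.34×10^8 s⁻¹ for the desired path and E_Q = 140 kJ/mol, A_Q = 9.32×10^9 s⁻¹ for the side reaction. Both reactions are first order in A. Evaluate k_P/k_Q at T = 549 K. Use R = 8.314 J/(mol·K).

5.33

With equal orders, S_{P/Q} = k_P/k_Q = (A_P/A_Q)·exp[(E_Q−E_P)/(RT)].
(E_Q−E_P)/(RT) = (140−113)×10³/(8.314×549) = 27000/4564 = 5.915.
k_P/k_Q = (1.34×10^8/9.32×10^9)·exp(5.915) = 0.01438 × 370.7 = 5.33.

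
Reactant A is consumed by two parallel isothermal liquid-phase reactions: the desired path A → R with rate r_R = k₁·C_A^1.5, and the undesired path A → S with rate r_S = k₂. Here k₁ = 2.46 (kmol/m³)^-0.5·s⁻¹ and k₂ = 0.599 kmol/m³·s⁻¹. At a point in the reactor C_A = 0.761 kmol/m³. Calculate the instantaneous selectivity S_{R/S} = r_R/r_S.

S_{R/S} = r_R/r_S = (k₁·C_A^1.5)/(k₂) = (k₁/k₂)·C_A^1.5.
= (2.46×0.7610^1.5) / (0.599) = 1.633/0.5990 = 2.73.
Since the desired path is higher order in A, keeping C_A high (PFR or concentrated feed) favours R.

2.73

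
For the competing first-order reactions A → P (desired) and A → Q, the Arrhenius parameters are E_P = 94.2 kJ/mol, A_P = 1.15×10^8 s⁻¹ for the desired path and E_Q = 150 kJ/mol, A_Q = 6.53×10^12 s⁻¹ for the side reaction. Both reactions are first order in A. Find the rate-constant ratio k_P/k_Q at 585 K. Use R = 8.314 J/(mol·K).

1.69

With equal orders, S_{P/Q} = k_P/k_Q = (A_P/A_Q)·exp[(E_Q−E_P)/(RT)].
(E_Q−E_P)/(RT) = (150−94.2)×10³/(8.314×585) = 55800/4864 = 11.47.
k_P/k_Q = (1.15×10^8/6.53×10^12)·exp(11.47) = 1.761×10^-5 × 96064 = 1.69.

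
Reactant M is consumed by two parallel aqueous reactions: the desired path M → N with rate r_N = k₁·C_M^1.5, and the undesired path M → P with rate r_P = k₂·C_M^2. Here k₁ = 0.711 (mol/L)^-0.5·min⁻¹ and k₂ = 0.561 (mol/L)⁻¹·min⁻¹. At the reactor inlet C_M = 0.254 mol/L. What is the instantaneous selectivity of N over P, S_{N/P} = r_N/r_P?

S_{N/P} = r_N/r_P = (k₁·C_M^1.5)/(k₂·C_M^2) = (k₁/k₂)·C_M^-0.5.
= (0.711×0.2540^1.5) / (0.561×0.2540^2) = 0.09102/0.03619 = 2.51.

2.51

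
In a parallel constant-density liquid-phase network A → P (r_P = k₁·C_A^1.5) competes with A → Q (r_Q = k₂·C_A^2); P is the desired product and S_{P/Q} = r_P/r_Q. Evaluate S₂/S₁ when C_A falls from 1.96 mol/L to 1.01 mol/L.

1.39

S_{P/Q} = (k₁/k₂)·C_A^-0.5, so S₂/S₁ = (C_{A,2}/C_{A,1})^-0.5.
= (1.01/1.96)^(-0.5) = (0.5153)^(-0.5) = 1.39.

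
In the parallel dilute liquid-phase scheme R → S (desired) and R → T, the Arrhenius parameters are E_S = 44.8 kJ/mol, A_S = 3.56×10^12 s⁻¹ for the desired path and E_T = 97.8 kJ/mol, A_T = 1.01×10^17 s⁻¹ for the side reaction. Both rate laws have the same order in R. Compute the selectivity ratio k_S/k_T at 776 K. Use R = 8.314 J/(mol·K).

Since both paths have the same order in R, the concentration cancels and S_{S/T} = k_S/k_T = (A_S/A_T)·exp[(E_T−E_S)/(RT)].
(E_T−E_S)/(RT) = (97.8−44.8)×10³/(8.314×776) = 53000/6452 = 8.215.
k_S/k_T = (3.56×10^12/1.01×10^17)·exp(8.215) = 3.525×10^-5 × 3696 = 0.130.

0.130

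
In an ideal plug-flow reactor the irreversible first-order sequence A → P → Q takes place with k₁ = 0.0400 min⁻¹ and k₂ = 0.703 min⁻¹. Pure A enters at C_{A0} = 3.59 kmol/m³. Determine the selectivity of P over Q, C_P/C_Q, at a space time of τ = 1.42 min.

Solving the coupled first-order balances gives C_P(τ) = [k₁/(k₂−k₁)]·C_{A0}·(e^(−k₁τ) − e^(−k₂τ)).
e^(−k₁τ) = e^(−0.0400×1.42) = e^(−0.05680) = 0.9448; e^(−k₂τ) = e^(−0.9983) = 0.3685.
C_P = 0.0400×3.59/(0.703−0.0400) × (0.9448−0.3685) = 0.2166×0.5763 = 0.1248 kmol/m³.
C_A = C_{A0}e^(−k₁τ) = 3.392 kmol/m³, so C_Q = C_{A0}−C_A−C_P = 0.07342 kmol/m³; C_P/C_Q = 1.70.

1.70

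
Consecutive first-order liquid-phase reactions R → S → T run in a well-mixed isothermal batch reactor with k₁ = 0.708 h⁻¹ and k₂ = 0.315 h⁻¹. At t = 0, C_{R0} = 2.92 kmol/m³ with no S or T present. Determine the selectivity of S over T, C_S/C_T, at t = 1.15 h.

4.51

The intermediate concentration in a first-order A→B→C sequence is C_S = k₁C_{R0}(e^(−k₁t) − e^(−k₂t))/(k₂−k₁).
e^(−k₁t) = e^(−0.708×1.15) = e^(−0.8142) = 0.4430; e^(−k₂t) = e^(−0.3622) = 0.6961.
C_S = 0.708×2.92/(0.315−0.708) × (0.4430−0.6961) = (-5.260)×(-0.2531) = 1.331 kmol/m³.
C_R = C_{R0}e^(−k₁t) = 1.294 kmol/m³, so C_T = C_{R0}−C_R−C_S = 0.2950 kmol/m³; C_S/C_T = 4.51.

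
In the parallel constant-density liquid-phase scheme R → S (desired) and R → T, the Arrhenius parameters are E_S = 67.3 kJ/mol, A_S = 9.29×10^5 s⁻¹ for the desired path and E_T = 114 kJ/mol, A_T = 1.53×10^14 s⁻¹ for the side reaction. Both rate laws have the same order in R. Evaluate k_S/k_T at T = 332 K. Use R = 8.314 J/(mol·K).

0.135

k_S/k_T = (A_S/A_T)·exp[−(E_S−E_T)/(RT)] = (A_S/A_T)·exp[(E_T−E_S)/(RT)].
(E_T−E_S)/(RT) = (114−67.3)×10³/(8.314×332) = 46700/2760 = 16.92.
k_S/k_T = (9.29×10^5/1.53×10^14)·exp(16.92) = 6.072×10^-9 × 2.227×10^7 = 0.135.
Since E_S < E_T, lowering the temperature improves selectivity toward S.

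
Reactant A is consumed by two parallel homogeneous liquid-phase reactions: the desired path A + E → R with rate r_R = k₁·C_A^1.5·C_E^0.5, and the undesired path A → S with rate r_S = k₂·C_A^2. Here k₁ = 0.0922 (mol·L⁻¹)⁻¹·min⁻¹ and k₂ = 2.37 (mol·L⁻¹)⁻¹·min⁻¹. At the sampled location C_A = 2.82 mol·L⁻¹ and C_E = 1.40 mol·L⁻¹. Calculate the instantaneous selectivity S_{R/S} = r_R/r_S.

0.0274

S_{R/S} = r_R/r_S = (k₁·C_A^1.5·C_E^0.5)/(k₂·C_A^2) = (k₁/k₂)·C_A^-0.5·C_E^0.5.
= (0.0922×2.820^1.5×1.400^0.5) / (2.37×2.820^2) = 0.5166/18.85 = 0.0274.
The undesired path is higher order in A, so low C_A (CSTR or dilute feed) favours R.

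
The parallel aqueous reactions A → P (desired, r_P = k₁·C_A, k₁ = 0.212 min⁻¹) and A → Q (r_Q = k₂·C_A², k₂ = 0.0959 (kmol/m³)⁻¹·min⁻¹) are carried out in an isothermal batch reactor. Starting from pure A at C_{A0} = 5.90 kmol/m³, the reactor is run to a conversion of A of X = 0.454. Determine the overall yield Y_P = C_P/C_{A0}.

C_A = C_{A0}(1−X) = 3.221 kmol/m³.
Along a PFR/batch, dC_P/dC_A = −r_P/(r_P+r_Q) = −k₁/(k₁+k₂·C_A).
Integrating from C_{A0} to C_A: C_P = (0.212/0.0959)·ln[(0.212+0.0959·5.90)/(0.212+0.0959·3.22)] = 2.211·ln(0.7778/0.5209) = 0.8862 kmol/m³.
Y_P = C_P/C_{A0} = 0.8862/5.90 = 0.150.

0.150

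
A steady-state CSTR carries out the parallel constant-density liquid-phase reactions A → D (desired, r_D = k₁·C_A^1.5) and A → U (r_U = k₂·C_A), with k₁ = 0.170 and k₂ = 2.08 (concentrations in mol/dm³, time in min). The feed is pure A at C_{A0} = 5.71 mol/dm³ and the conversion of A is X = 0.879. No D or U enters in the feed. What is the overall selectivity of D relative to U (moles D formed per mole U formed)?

Exit C_A = C_{A0}(1−X) = 5.71×0.121 = 0.6909 mol/dm³.
Rates in a CSTR are evaluated at the outlet concentration: r_D = 0.170×0.6909^1.5 = 0.09763, r_U = 2.08×0.6909 = 1.437.
Overall selectivity = C_D/C_U = r_Dτ/(r_Uτ) = r_D/r_U = 0.0679.

0.0679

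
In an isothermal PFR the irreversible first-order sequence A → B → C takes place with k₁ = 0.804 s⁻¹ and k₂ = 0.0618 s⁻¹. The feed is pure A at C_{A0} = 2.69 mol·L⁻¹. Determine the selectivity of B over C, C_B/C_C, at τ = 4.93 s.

3.84

Solving the coupled first-order balances gives C_B(τ) = [k₁/(k₂−k₁)]·C_{A0}·(e^(−k₁τ) − e^(−k₂τ)).
e^(−k₁τ) = e^(−0.804×4.93) = e^(−3.964) = 0.01899; e^(−k₂τ) = e^(−0.3047) = 0.7374.
C_B = 0.804×2.69/(0.0618−0.804) × (0.01899−0.7374) = (-2.914)×(-0.7184) = 2.093 mol·L⁻¹.
C_A = C_{A0}e^(−k₁τ) = 0.05109 mol·L⁻¹, so C_C = C_{A0}−C_A−C_B = 0.5456 mol·L⁻¹; C_B/C_C = 3.84.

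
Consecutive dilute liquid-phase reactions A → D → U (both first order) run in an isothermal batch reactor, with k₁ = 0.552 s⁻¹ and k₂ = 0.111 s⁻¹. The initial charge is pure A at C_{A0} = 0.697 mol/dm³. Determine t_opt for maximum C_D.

For first-order series the maximum of C_D occurs at t_opt = ln(k₂/k₁)/(k₂−k₁).
= ln(0.111/0.552)/(0.111−0.552) = ln(0.2011)/-0.4410 = -1.604/-0.4410 = 3.64 s.

3.64 s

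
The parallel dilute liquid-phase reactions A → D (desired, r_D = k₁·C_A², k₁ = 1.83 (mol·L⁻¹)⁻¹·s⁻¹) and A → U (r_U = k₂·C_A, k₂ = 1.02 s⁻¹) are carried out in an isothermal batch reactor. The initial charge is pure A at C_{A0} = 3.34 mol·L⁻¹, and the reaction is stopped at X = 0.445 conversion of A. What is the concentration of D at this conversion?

C_A = C_{A0}(1−X) = 1.854 mol·L⁻¹.
Along a PFR/batch, dC_U/dC_A = −r_U/(r_D+r_U) = −k₂/(k₂+k₁·C_A).
Integrating from C_{A0} to C_A: C_U = (1.02/1.83)·ln[(1.02+1.83·3.34)/(1.02+1.83·1.85)] = 0.5574·ln(7.132/4.412) = 0.2677 mol·L⁻¹.
Then C_D = (C_{A0}−C_A) − C_U = 1.486 − 0.2677 = 1.219 mol·L⁻¹.

1.22 mol·L⁻¹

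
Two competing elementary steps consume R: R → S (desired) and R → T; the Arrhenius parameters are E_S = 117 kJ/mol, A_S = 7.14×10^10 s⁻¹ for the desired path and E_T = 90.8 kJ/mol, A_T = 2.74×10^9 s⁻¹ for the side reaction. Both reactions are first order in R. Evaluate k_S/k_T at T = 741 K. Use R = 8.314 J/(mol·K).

k_S/k_T = (A_S/A_T)·exp[−(E_S−E_T)/(RT)] = (A_S/A_T)·exp[(E_T−E_S)/(RT)].
(E_T−E_S)/(RT) = (90.8−117)×10³/(8.314×741) = -26200/6161 = -4.253.
k_S/k_T = (7.14×10^10/2.74×10^9)·exp(-4.253) = 26.06 × 0.01422 = 0.371.

0.371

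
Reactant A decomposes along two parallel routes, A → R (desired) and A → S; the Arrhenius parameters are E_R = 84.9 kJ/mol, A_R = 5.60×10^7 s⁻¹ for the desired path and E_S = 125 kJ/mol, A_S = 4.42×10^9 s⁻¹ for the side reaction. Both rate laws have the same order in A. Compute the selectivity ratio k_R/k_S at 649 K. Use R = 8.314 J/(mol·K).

21.4

With equal orders, S_{R/S} = k_R/k_S = (A_R/A_S)·exp[(E_S−E_R)/(RT)].
(E_S−E_R)/(RT) = (125−84.9)×10³/(8.314×649) = 40100/5396 = 7.432.
k_R/k_S = (5.60×10^7/4.42×10^9)·exp(7.432) = 0.01267 × 1689 = 21.4.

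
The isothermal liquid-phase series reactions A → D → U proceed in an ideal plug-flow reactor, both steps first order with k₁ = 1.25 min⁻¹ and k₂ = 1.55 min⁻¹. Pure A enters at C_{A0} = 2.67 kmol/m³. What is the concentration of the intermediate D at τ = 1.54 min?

0.600 kmol/m³

Solving the coupled first-order balances gives C_D(τ) = [k₁/(k₂−k₁)]·C_{A0}·(e^(−k₁τ) − e^(−k₂τ)).
e^(−k₁τ) = e^(−1.25×1.54) = e^(−1.925) = 0.1459; e^(−k₂τ) = e^(−2.387) = 0.09190.
C_D = 1.25×2.67/(1.55−1.25) × (0.1459−0.09190) = 11.12×0.05397 = 0.6004 kmol/m³.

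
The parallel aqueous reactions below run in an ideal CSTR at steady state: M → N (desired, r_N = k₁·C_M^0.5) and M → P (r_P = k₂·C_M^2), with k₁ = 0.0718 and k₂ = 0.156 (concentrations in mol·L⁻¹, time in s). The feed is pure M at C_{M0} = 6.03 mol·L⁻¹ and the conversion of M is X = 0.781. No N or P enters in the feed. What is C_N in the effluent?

Exit C_M = C_{M0}(1−X) = 6.03×0.219 = 1.321 mol·L⁻¹.
A CSTR operates uniformly at the exit composition, giving r_N = 0.08251 and r_P = 0.2720 (each k·C_M^n at C_M = 1.321).
Fraction of consumed M going to N: r_N/(r_N+r_P) = 0.2327.
C_N = 0.2327·C_{M0}·X = 0.2327×6.03×0.781 = 1.10 mol·L⁻¹.

1.10 mol·L⁻¹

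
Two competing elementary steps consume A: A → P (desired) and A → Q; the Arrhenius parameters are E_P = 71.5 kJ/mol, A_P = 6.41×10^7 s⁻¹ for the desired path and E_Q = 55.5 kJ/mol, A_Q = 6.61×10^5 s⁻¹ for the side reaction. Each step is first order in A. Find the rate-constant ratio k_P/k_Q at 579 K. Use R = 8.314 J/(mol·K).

With equal orders, S_{P/Q} = k_P/k_Q = (A_P/A_Q)·exp[(E_Q−E_P)/(RT)].
(E_Q−E_P)/(RT) = (55.5−71.5)×10³/(8.314×579) = -16000/4814 = -3.324.
k_P/k_Q = (6.41×10^7/6.61×10^5)·exp(-3.324) = 96.97 × 0.03602 = 3.49.

3.49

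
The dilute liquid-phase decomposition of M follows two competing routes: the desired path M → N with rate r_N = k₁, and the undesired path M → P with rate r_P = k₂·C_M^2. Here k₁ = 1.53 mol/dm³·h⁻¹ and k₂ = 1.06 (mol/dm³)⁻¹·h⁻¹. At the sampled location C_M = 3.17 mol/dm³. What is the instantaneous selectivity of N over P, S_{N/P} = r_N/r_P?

0.144

S_{N/P} = r_N/r_P = (k₁)/(k₂·C_M^2) = (k₁/k₂)·C_M^-2.
= (1.53) / (1.06×3.170^2) = 1.530/10.65 = 0.144.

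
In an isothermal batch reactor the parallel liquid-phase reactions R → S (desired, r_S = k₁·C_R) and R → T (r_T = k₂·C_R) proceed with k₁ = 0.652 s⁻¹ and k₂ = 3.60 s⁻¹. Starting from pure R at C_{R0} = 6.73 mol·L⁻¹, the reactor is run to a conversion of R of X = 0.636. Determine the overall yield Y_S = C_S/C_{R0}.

0.0975

C_R = C_{R0}(1−X) = 2.450 mol·L⁻¹.
Both paths are first order in R, so the instantaneous fraction to S is constant: dC_S/d(−C_R) = k₁/(k₁+k₂) = 0.1533.
C_S = 0.1533·(C_{R0}−C_R) = 0.1533×4.280 = 0.656 mol·L⁻¹.
Y_S = C_S/C_{R0} = 0.6563/6.73 = 0.0975.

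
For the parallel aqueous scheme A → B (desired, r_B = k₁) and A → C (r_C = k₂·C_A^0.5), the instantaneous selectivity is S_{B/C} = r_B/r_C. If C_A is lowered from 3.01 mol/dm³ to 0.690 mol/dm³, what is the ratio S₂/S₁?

2.09

S_{B/C} = (k₁/k₂)·C_A^-0.5, so S₂/S₁ = (C_{A,2}/C_{A,1})^-0.5.
= (0.690/3.01)^(-0.5) = (0.2292)^(-0.5) = 2.09.
Selectivity toward B rises as C_A falls — low-concentration operation is favoured.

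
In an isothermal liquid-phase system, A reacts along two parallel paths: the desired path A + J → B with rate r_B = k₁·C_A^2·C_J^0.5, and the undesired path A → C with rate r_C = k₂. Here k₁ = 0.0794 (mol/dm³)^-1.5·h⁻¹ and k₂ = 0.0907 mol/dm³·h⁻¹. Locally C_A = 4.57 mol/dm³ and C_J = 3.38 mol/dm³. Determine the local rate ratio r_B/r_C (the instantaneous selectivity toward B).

S_{B/C} = r_B/r_C = (k₁·C_A^2·C_J^0.5)/(k₂) = (k₁/k₂)·C_A^2·C_J^0.5.
= (0.0794×4.570^2×3.380^0.5) / (0.0907) = 3.049/0.09070 = 33.6.

33.6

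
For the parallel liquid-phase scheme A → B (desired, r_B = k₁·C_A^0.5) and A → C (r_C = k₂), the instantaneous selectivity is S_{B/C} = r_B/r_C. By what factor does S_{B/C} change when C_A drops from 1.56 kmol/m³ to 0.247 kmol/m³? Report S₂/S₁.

S_{B/C} = (k₁/k₂)·C_A^0.5, so S₂/S₁ = (C_{A,2}/C_{A,1})^0.5.
= (0.247/1.56)^0.5 = (0.1583)^0.5 = 0.398.
Selectivity toward B falls as C_A falls — high-concentration operation is favoured.

0.398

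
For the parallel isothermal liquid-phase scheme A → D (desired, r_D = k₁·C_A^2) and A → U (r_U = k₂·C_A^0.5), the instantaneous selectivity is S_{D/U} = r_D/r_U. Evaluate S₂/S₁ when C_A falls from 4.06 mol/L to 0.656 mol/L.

S_{D/U} = (k₁/k₂)·C_A^1.5, so S₂/S₁ = (C_{A,2}/C_{A,1})^1.5.
= (0.656/4.06)^1.5 = (0.1616)^1.5 = 0.0649.

0.0649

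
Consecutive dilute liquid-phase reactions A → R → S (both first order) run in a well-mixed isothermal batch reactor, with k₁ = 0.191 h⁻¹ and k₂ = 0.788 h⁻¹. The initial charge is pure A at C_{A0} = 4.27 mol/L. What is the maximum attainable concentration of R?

0.658 mol/L

For a first-order series the maximum intermediate yield is C_{R,max}/C_{A0} = (k₁/k₂)^[k₂/(k₂−k₁)].
= (0.191/0.788)^(0.788/(0.788−0.191)) = (0.2424)^(1.320) = 0.1540.
C_{R,max} = 0.1540×4.27 = 0.658 mol/L.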